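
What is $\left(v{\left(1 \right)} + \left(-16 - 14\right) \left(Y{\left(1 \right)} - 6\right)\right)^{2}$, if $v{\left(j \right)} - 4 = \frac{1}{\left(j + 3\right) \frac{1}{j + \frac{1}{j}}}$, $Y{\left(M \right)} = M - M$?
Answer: $\frac{136161}{4} \approx 34040.0$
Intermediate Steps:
$Y{\left(M \right)} = 0$
$v{\left(j \right)} = 4 + \frac{j + \frac{1}{j}}{3 + j}$ ($v{\left(j \right)} = 4 + \frac{1}{\left(j + 3\right) \frac{1}{j + \frac{1}{j}}} = 4 + \frac{1}{\left(3 + j\right) \frac{1}{j + \frac{1}{j}}} = 4 + \frac{1}{\frac{1}{j + \frac{1}{j}} \left(3 + j\right)} = 4 + \frac{j + \frac{1}{j}}{3 + j}$)
$\left(v{\left(1 \right)} + \left(-16 - 14\right) \left(Y{\left(1 \right)} - 6\right)\right)^{2} = \left(\frac{1 + 5 \cdot 1^{2} + 12 \cdot 1}{1 \left(3 + 1\right)} + \left(-16 - 14\right) \left(0 - 6\right)\right)^{2} = \left(1 \cdot \frac{1}{4} \left(1 + 5 \cdot 1 + 12\right) - -180\right)^{2} = \left(1 \cdot \frac{1}{4} \left(1 + 5 + 12\right) + 180\right)^{2} = \left(1 \cdot \frac{1}{4} \cdot 18 + 180\right)^{2} = \left(\frac{9}{2} + 180\right)^{2} = \left(\frac{369}{2}\right)^{2} = \frac{136161}{4}$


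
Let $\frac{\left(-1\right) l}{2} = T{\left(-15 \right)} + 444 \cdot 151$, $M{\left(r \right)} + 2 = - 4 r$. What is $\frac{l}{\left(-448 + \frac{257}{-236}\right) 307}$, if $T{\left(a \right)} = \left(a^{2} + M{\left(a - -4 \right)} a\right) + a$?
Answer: $\frac{31446528}{32537395} \approx 0.96647$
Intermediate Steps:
$M{\left(r \right)} = -2 - 4 r$
$T{\left(a \right)} = a + a^{2} + a \left(-18 - 4 a\right)$ ($T{\left(a \right)} = \left(a^{2} + \left(-2 - 4 \left(a - -4\right)\right) a\right) + a = \left(a^{2} + \left(-2 - 4 \left(a + 4\right)\right) a\right) + a = \left(a^{2} + \left(-2 - 4 \left(4 + a\right)\right) a\right) + a = \left(a^{2} + \left(-2 - \left(16 + 4 a\right)\right) a\right) + a = \left(a^{2} + \left(-18 - 4 a\right) a\right) + a = \left(a^{2} + a \left(-18 - 4 a\right)\right) + a = a + a^{2} + a \left(-18 - 4 a\right)$)
$l = -133248$ ($l = - 2 \left(- 15 \left(-17 - -45\right) + 444 \cdot 151\right) = - 2 \left(- 15 \left(-17 + 45\right) + 67044\right) = - 2 \left(\left(-15\right) 28 + 67044\right) = - 2 \left(-420 + 67044\right) = \left(-2\right) 66624 = -133248$)
$\frac{l}{\left(-448 + \frac{257}{-236}\right) 307} = - \frac{133248}{\left(-448 + \frac{257}{-236}\right) 307} = - \frac{133248}{\left(-448 + 257 \left(- \frac{1}{236}\right)\right) 307} = - \frac{133248}{\left(-448 - \frac{257}{236}\right) 307} = - \frac{133248}{\left(- \frac{105985}{236}\right) 307} = - \frac{133248}{- \frac{32537395}{236}} = \left(-133248\right) \left(- \frac{236}{32537395}\right) = \frac{31446528}{32537395}$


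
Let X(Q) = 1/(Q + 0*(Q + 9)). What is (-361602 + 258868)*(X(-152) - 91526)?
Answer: 714615289751/76 ≈ 9.4028e+9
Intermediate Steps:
X(Q) = 1/Q (X(Q) = 1/(Q + 0*(9 + Q)) = 1/(Q + 0) = 1/Q)
(-361602 + 258868)*(X(-152) - 91526) = (-361602 + 258868)*(1/(-152) - 91526) = -102734*(-1/152 - 91526) = -102734*(-13911953/152) = 714615289751/76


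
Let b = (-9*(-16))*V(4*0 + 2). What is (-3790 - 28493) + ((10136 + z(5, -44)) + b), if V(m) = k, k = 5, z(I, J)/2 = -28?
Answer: -21483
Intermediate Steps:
z(I, J) = -56 (z(I, J) = 2*(-28) = -56)
V(m) = 5
b = 720 (b = -9*(-16)*5 = 144*5 = 720)
(-3790 - 28493) + ((10136 + z(5, -44)) + b) = (-3790 - 28493) + ((10136 - 56) + 720) = -32283 + (10080 + 720) = -32283 + 10800 = -21483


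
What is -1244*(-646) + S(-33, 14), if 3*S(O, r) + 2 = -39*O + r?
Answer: 804057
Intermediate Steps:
S(O, r) = -2/3 - 13*O + r/3 (S(O, r) = -2/3 + (-39*O + r)/3 = -2/3 + (r - 39*O)/3 = -2/3 + (-13*O + r/3) = -2/3 - 13*O + r/3)
-1244*(-646) + S(-33, 14) = -1244*(-646) + (-2/3 - 13*(-33) + (1/3)*14) = 803624 + (-2/3 + 429 + 14/3) = 803624 + 433 = 804057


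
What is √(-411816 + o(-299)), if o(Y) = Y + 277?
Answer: I*√411838 ≈ 641.75*I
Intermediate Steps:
o(Y) = 277 + Y
√(-411816 + o(-299)) = √(-411816 + (277 - 299)) = √(-411816 - 22) = √(-411838) = I*√411838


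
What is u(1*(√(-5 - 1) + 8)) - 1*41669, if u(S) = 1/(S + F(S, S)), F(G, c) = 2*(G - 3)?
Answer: (-125007*√6 + 750041*I)/(3*(√6 - 6*I)) ≈ -41669.0 - 0.019436*I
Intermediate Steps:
F(G, c) = -6 + 2*G (F(G, c) = 2*(-3 + G) = -6 + 2*G)
u(S) = 1/(-6 + 3*S) (u(S) = 1/(S + (-6 + 2*S)) = 1/(-6 + 3*S))
u(1*(√(-5 - 1) + 8)) - 1*41669 = 1/(3*(-2 + 1*(√(-5 - 1) + 8))) - 1*41669 = 1/(3*(-2 + 1*(√(-6) + 8))) - 41669 = 1/(3*(-2 + 1*(I*√6 + 8))) - 41669 = 1/(3*(-2 + 1*(8 + I*√6))) - 41669 = 1/(3*(-2 + (8 + I*√6))) - 41669 = 1/(3*(6 + I*√6)) - 41669 = -41669 + 1/(3*(6 + I*√6))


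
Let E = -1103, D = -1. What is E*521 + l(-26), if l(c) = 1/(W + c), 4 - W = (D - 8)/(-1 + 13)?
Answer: -48846359/85 ≈ -5.7466e+5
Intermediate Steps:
W = 19/4 (W = 4 - (-1 - 8)/(-1 + 13) = 4 - (-9)/12 = 4 - 1*(-3/4) = 4 + 3/4 = 19/4 ≈ 4.7500)
l(c) = 1/(19/4 + c)
E*521 + l(-26) = -1103*521 + 4/(19 + 4*(-26)) = -574663 + 4/(19 - 104) = -574663 + 4/(-85) = -574663 + 4*(-1/85) = -574663 - 4/85 = -48846359/85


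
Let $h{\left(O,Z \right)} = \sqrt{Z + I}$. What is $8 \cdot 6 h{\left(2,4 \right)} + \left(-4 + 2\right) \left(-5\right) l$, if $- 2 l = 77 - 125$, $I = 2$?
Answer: $240 + 48 \sqrt{6} \approx 357.58$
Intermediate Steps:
$l = 24$ ($l = - \frac{77 - 125}{2} = \left(- \frac{1}{2}\right) \left(-48\right) = 24$)
$h{\left(O,Z \right)} = \sqrt{2 + Z}$ ($h{\left(O,Z \right)} = \sqrt{Z + 2} = \sqrt{2 + Z}$)
$8 \cdot 6 h{\left(2,4 \right)} + \left(-4 + 2\right) \left(-5\right) l = 8 \cdot 6 \sqrt{2 + 4} + \left(-4 + 2\right) \left(-5\right) 24 = 48 \sqrt{6} + \left(-2\right) \left(-5\right) 24 = 48 \sqrt{6} + 10 \cdot 24 = 48 \sqrt{6} + 240 = 240 + 48 \sqrt{6}$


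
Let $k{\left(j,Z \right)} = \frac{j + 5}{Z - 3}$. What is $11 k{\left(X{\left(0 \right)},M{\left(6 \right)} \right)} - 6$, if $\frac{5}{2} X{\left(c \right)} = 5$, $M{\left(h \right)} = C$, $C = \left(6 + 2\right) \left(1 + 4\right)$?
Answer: $- \frac{145}{37} \approx -3.9189$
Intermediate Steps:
$C = 40$ ($C = 8 \cdot 5 = 40$)
$M{\left(h \right)} = 40$
$X{\left(c \right)} = 2$ ($X{\left(c \right)} = \frac{2}{5} \cdot 5 = 2$)
$k{\left(j,Z \right)} = \frac{5 + j}{-3 + Z}$
$11 k{\left(X{\left(0 \right)},M{\left(6 \right)} \right)} - 6 = 11 \frac{5 + 2}{-3 + 40} - 6 = 11 \cdot \frac{1}{37} \cdot 7 - 6 = 11 \cdot \frac{7}{37} - 6 = \frac{77}{37} - 6 = - \frac{145}{37}$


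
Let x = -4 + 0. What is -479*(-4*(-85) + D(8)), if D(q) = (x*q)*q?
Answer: -40236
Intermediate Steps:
x = -4
D(q) = -4*q² (D(q) = (-4*q)*q = -4*q²)
-479*(-4*(-85) + D(8)) = -479*(-4*(-85) - 4*8²) = -479*(340 - 4*64) = -479*(340 - 256) = -479*84 = -40236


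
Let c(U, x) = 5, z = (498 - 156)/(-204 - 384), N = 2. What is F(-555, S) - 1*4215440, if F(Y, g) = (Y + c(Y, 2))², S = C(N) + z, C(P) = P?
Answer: -3912940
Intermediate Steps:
z = -57/98 (z = 342/(-588) = 342*(-1/588) = -57/98 ≈ -0.58163)
S = 139/98 (S = 2 - 57/98 = 139/98 ≈ 1.4184)
F(Y, g) = (5 + Y)² (F(Y, g) = (Y + 5)² = (5 + Y)²)
F(-555, S) - 1*4215440 = (5 - 555)² - 1*4215440 = (-550)² - 4215440 = 302500 - 4215440 = -3912940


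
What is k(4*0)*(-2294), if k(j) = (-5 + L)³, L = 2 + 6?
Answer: -61938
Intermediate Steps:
L = 8
k(j) = 27 (k(j) = (-5 + 8)³ = 3³ = 27)
k(4*0)*(-2294) = 27*(-2294) = -61938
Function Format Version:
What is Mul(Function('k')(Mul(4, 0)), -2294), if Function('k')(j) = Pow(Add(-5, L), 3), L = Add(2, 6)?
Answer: -61938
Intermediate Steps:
L = 8
Function('k')(j) = 27 (Function('k')(j) = Pow(Add(-5, 8), 3) = Pow(3, 3) = 27)
Mul(Function('k')(Mul(4, 0)), -2294) = Mul(27, -2294) = -61938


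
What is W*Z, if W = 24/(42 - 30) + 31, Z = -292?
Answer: -9636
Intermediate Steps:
W = 33 (W = 24/12 + 31 = 24*(1/12) + 31 = 2 + 31 = 33)
W*Z = 33*(-292) = -9636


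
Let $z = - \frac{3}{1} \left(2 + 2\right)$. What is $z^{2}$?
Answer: $144$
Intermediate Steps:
$z = -12$ ($z = \left(-3\right) 1 \cdot 4 = \left(-3\right) 4 = -12$)
$z^{2} = \left(-12\right)^{2} = 144$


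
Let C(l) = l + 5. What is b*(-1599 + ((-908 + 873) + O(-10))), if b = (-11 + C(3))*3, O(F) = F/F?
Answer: 14697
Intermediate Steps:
O(F) = 1
C(l) = 5 + l
b = -9 (b = (-11 + (5 + 3))*3 = (-11 + 8)*3 = -3*3 = -9)
b*(-1599 + ((-908 + 873) + O(-10))) = -9*(-1599 + ((-908 + 873) + 1)) = -9*(-1599 + (-35 + 1)) = -9*(-1599 - 34) = -9*(-1633) = 14697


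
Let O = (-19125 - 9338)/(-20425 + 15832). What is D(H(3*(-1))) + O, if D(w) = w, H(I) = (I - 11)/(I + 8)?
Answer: 78013/22965 ≈ 3.3970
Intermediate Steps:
H(I) = (-11 + I)/(8 + I)
O = 28463/4593 (O = -28463/(-4593) = -28463*(-1/4593) = 28463/4593 ≈ 6.1970)
D(H(3*(-1))) + O = (-11 + 3*(-1))/(8 + 3*(-1)) + 28463/4593 = (-11 - 3)/(8 - 3) + 28463/4593 = -14/5 + 28463/4593 = 78013/22965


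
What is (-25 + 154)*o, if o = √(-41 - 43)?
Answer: 258*I*√21 ≈ 1182.3*I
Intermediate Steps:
o = 2*I*√21 (o = √(-84) = 2*I*√21 ≈ 9.1651*I)
(-25 + 154)*o = (-25 + 154)*(2*I*√21) = 129*(2*I*√21) = 258*I*√21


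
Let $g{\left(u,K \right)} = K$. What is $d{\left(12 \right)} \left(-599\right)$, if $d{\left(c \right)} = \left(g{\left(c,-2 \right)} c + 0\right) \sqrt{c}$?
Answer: $28752 \sqrt{3} \approx 49800.0$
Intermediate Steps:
$d{\left(c \right)} = - 2 c^{\frac{3}{2}}$ ($d{\left(c \right)} = \left(- 2 c + 0\right) \sqrt{c} = - 2 c \sqrt{c} = - 2 c^{\frac{3}{2}}$)
$d{\left(12 \right)} \left(-599\right) = - 2 \cdot 12^{\frac{3}{2}} \left(-599\right) = - 2 \cdot 24 \sqrt{3} \left(-599\right) = - 48 \sqrt{3} \left(-599\right) = 28752 \sqrt{3}$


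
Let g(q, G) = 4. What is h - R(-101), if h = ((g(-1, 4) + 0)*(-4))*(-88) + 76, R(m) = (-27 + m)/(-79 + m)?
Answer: 66748/45 ≈ 1483.3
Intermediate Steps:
R(m) = (-27 + m)/(-79 + m)
h = 1484 (h = ((4 + 0)*(-4))*(-88) + 76 = (4*(-4))*(-88) + 76 = -16*(-88) + 76 = 1408 + 76 = 1484)
h - R(-101) = 1484 - (-27 - 101)/(-79 - 101) = 1484 - (-128)/(-180) = 1484 - (-1)*(-128)/180 = 1484 - 1*32/45 = 1484 - 32/45 = 66748/45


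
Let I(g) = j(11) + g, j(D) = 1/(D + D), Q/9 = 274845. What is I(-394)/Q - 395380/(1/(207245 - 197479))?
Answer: -7782527855172721/2015530 ≈ -3.8613e+9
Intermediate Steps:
Q = 2473605 (Q = 9*274845 = 2473605)
j(D) = 1/(2*D)
I(g) = 1/22 + g (I(g) = (½)/11 + g = (½)*(1/11) + g = 1/22 + g)
I(-394)/Q - 395380/(1/(207245 - 197479)) = (1/22 - 394)/2473605 - 395380/(1/(207245 - 197479)) = -8667/22*1/2473605 - 395380/(1/9766) = -321/2015530 - 395380/1/9766 = -321/2015530 - 395380*9766 = -321/2015530 - 3861281080 = -7782527855172721/2015530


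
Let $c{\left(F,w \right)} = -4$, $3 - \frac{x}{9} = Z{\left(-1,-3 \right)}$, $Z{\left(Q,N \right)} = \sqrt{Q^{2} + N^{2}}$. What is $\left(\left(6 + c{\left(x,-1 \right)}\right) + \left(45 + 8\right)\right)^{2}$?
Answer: $3025$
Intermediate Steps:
$Z{\left(Q,N \right)} = \sqrt{N^{2} + Q^{2}}$
$x = 27 - 9 \sqrt{10}$ ($x = 27 - 9 \sqrt{\left(-3\right)^{2} + \left(-1\right)^{2}} = 27 - 9 \sqrt{9 + 1} = 27 - 9 \sqrt{10} \approx -1.4605$)
$\left(\left(6 + c{\left(x,-1 \right)}\right) + \left(45 + 8\right)\right)^{2} = \left(\left(6 - 4\right) + \left(45 + 8\right)\right)^{2} = \left(2 + 53\right)^{2} = 55^{2} = 3025$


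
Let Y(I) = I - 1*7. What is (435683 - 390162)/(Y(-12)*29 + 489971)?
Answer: 45521/489420 ≈ 0.093010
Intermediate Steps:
Y(I) = -7 + I (Y(I) = I - 7 = -7 + I)
(435683 - 390162)/(Y(-12)*29 + 489971) = (435683 - 390162)/((-7 - 12)*29 + 489971) = 45521/(-19*29 + 489971) = 45521/(-551 + 489971) = 45521/489420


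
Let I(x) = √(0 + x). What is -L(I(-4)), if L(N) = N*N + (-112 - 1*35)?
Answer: 151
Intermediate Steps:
I(x) = √x
L(N) = -147 + N² (L(N) = N² + (-112 - 35) = N² - 147 = -147 + N²)
-L(I(-4)) = -(-147 + (√(-4))²) = -(-147 + (2*I)²) = -(-147 - 4) = -1*(-151) = 151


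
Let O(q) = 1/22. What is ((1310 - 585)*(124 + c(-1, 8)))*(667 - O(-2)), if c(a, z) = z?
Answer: 63827550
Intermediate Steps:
O(q) = 1/22
((1310 - 585)*(124 + c(-1, 8)))*(667 - O(-2)) = ((1310 - 585)*(124 + 8))*(667 - 1*1/22) = (725*132)*(667 - 1/22) = 95700*(14673/22) = 63827550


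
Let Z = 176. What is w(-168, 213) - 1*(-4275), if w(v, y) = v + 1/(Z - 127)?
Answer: 201244/49 ≈ 4107.0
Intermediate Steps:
w(v, y) = 1/49 + v (w(v, y) = v + 1/(176 - 127) = v + 1/49 = 1/49 + v)
w(-168, 213) - 1*(-4275) = (1/49 - 168) - 1*(-4275) = -8231/49 + 4275 = 201244/49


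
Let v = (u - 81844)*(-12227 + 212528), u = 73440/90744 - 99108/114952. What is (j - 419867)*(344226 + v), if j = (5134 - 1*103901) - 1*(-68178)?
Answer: 401186881554908187445308/54329189 ≈ 7.3844e+15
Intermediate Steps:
j = -30589 (j = (5134 - 103901) + 68178 = -98767 + 68178 = -30589)
u = -5743557/108658378 (u = 73440*(1/90744) - 99108*1/114952 = 3060/3781 - 24777/28738 = -5743557/108658378 ≈ -0.052859)
v = -1781285212169609289/108658378 (v = (-5743557/108658378 - 81844)*(-12227 + 212528) = -8893042032589/108658378*200301 = -1781285212169609289/108658378 ≈ -1.6393e+10)
(j - 419867)*(344226 + v) = (-30589 - 419867)*(344226 - 1781285212169609289/108658378) = -450456*(-1781247809130783861/108658378) = 401186881554908187445308/54329189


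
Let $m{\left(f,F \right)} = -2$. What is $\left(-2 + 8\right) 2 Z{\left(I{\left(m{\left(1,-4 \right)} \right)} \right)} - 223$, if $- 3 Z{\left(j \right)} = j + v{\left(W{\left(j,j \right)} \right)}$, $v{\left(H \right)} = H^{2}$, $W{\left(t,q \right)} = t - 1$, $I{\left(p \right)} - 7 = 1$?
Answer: $-451$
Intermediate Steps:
$I{\left(p \right)} = 8$ ($I{\left(p \right)} = 7 + 1 = 8$)
$W{\left(t,q \right)} = -1 + t$ ($W{\left(t,q \right)} = t - 1 = -1 + t$)
$Z{\left(j \right)} = - \frac{j}{3} - \frac{\left(-1 + j\right)^{2}}{3}$ ($Z{\left(j \right)} = - \frac{j + \left(-1 + j\right)^{2}}{3} = - \frac{j}{3} - \frac{\left(-1 + j\right)^{2}}{3}$)
$\left(-2 + 8\right) 2 Z{\left(I{\left(m{\left(1,-4 \right)} \right)} \right)} - 223 = \left(-2 + 8\right) 2 \left(- \frac{1}{3} - \frac{8^{2}}{3} + \frac{1}{3} \cdot 8\right) - 223 = 6 \cdot 2 \left(- \frac{1}{3} - \frac{64}{3} + \frac{8}{3}\right) - 223 = 12 \left(- \frac{1}{3} - \frac{64}{3} + \frac{8}{3}\right) - 223 = 12 \left(-19\right) - 223 = -228 - 223 = -451$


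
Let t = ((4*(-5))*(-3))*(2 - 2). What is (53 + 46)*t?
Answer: 0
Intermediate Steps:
t = 0 (t = -20*(-3)*0 = 60*0 = 0)
(53 + 46)*t = (53 + 46)*0 = 99*0 = 0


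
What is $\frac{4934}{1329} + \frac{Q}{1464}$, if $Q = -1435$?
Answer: $\frac{1772087}{648552} \approx 2.7324$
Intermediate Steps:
$\frac{4934}{1329} + \frac{Q}{1464} = \frac{4934}{1329} - \frac{1435}{1464} = \frac{1772087}{648552}$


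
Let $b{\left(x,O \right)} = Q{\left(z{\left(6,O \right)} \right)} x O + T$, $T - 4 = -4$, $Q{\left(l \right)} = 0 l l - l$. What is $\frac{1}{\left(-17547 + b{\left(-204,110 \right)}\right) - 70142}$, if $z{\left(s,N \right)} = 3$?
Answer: $- \frac{1}{20369} \approx -4.9094 \cdot 10^{-5}$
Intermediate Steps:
$Q{\left(l \right)} = - l$ ($Q{\left(l \right)} = 0 l - l = 0 - l = - l$)
$T = 0$ ($T = 4 - 4 = 0$)
$b{\left(x,O \right)} = - 3 O x$ ($b{\left(x,O \right)} = \left(-1\right) 3 x O + 0 = - 3 x O + 0 = - 3 O x + 0 = - 3 O x$)
$\frac{1}{\left(-17547 + b{\left(-204,110 \right)}\right) - 70142} = \frac{1}{\left(-17547 - 330 \left(-204\right)\right) - 70142} = \frac{1}{\left(-17547 + 67320\right) - 70142} = \frac{1}{49773 - 70142} = \frac{1}{-20369} = - \frac{1}{20369}$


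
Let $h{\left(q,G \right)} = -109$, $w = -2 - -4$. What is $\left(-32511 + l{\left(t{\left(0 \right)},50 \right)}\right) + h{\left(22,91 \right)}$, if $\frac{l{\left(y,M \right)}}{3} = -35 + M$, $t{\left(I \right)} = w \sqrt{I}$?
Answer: $-32575$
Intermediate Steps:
$w = 2$ ($w = -2 + 4 = 2$)
$t{\left(I \right)} = 2 \sqrt{I}$
$l{\left(y,M \right)} = -105 + 3 M$ ($l{\left(y,M \right)} = 3 \left(-35 + M\right) = -105 + 3 M$)
$\left(-32511 + l{\left(t{\left(0 \right)},50 \right)}\right) + h{\left(22,91 \right)} = \left(-32511 + \left(-105 + 3 \cdot 50\right)\right) - 109 = \left(-32511 + \left(-105 + 150\right)\right) - 109 = \left(-32511 + 45\right) - 109 = -32466 - 109 = -32575$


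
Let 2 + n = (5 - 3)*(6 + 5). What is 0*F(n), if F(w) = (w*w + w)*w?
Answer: 0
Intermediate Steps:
n = 20 (n = -2 + (5 - 3)*(6 + 5) = -2 + 2*11 = -2 + 22 = 20)
F(w) = w*(w + w²) (F(w) = (w² + w)*w = (w + w²)*w = w*(w + w²))
0*F(n) = 0*(20²*(1 + 20)) = 0*(400*21) = 0*8400 = 0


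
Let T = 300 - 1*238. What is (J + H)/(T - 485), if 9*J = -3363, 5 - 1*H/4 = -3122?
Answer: -36403/1269 ≈ -28.686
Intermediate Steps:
H = 12508 (H = 20 - 4*(-3122) = 20 + 12488 = 12508)
T = 62 (T = 300 - 238 = 62)
J = -1121/3 (J = (⅑)*(-3363) = -1121/3 ≈ -373.67)
(J + H)/(T - 485) = (-1121/3 + 12508)/(62 - 485) = (36403/3)/(-423) = (36403/3)*(-1/423) = -36403/1269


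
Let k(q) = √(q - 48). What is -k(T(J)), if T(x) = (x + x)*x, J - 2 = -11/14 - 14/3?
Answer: -I*√42622/42 ≈ -4.9155*I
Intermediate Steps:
J = -145/42 (J = 2 + (-11/14 - 14/3) = 2 - 229/42 = -145/42 ≈ -3.4524)
T(x) = 2*x² (T(x) = (2*x)*x = 2*x²)
k(q) = √(-48 + q)
-k(T(J)) = -√(-48 + 2*(-145/42)²) = -√(-48 + 2*(21025/1764)) = -√(-48 + 21025/882) = -√(-21311/882) = -I*√42622/42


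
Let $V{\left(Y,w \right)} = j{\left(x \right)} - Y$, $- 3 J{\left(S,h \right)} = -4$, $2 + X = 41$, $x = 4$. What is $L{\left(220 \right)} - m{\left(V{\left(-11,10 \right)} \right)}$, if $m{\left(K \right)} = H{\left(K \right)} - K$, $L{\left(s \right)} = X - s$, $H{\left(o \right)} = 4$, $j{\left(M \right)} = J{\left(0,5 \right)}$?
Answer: $- \frac{518}{3} \approx -172.67$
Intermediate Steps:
$X = 39$ ($X = -2 + 41 = 39$)
$J{\left(S,h \right)} = \frac{4}{3}$ ($J{\left(S,h \right)} = \left(- \frac{1}{3}\right) \left(-4\right) = \frac{4}{3}$)
$j{\left(M \right)} = \frac{4}{3}$
$V{\left(Y,w \right)} = \frac{4}{3} - Y$
$L{\left(s \right)} = 39 - s$
$m{\left(K \right)} = 4 - K$
$L{\left(220 \right)} - m{\left(V{\left(-11,10 \right)} \right)} = \left(39 - 220\right) - \left(4 - \left(\frac{4}{3} - -11\right)\right) = \left(39 - 220\right) - \left(4 - \left(\frac{4}{3} + 11\right)\right) = -181 - \left(4 - \frac{37}{3}\right) = -181 - - \frac{25}{3} = -181 + \frac{25}{3} = - \frac{518}{3}$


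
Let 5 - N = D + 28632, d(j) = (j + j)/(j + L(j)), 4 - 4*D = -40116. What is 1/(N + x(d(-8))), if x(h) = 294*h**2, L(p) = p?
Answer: -1/38363 ≈ -2.6067e-5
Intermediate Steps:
D = 10030 (D = 1 - 1/4*(-40116) = 1 + 10029 = 10030)
d(j) = 1 (d(j) = (j + j)/(j + j) = (2*j)/((2*j)) = (2*j)*(1/(2*j)) = 1)
N = -38657 (N = 5 - (10030 + 28632) = 5 - 1*38662 = 5 - 38662 = -38657)
1/(N + x(d(-8))) = 1/(-38657 + 294*1**2) = 1/(-38657 + 294*1) = 1/(-38657 + 294) = 1/(-38363) = -1/38363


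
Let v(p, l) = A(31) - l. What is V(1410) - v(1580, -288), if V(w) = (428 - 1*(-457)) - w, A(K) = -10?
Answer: -803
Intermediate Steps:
v(p, l) = -10 - l
V(w) = 885 - w (V(w) = (428 + 457) - w = 885 - w)
V(1410) - v(1580, -288) = (885 - 1*1410) - (-10 - 1*(-288)) = (885 - 1410) - (-10 + 288) = -525 - 1*278 = -525 - 278 = -803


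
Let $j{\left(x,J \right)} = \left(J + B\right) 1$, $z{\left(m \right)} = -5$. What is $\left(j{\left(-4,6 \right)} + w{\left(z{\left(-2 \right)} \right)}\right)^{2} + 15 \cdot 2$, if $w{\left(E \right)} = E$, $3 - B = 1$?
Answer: $39$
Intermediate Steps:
$B = 2$ ($B = 3 - 1 = 2$)
$j{\left(x,J \right)} = 2 + J$ ($j{\left(x,J \right)} = \left(J + 2\right) 1 = \left(2 + J\right) 1 = 2 + J$)
$\left(j{\left(-4,6 \right)} + w{\left(z{\left(-2 \right)} \right)}\right)^{2} + 15 \cdot 2 = \left(\left(2 + 6\right) - 5\right)^{2} + 15 \cdot 2 = \left(8 - 5\right)^{2} + 30 = 3^{2} + 30 = 9 + 30 = 39$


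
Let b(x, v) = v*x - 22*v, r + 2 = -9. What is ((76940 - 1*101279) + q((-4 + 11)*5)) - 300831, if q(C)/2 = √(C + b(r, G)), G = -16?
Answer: -325170 + 2*√563 ≈ -3.2512e+5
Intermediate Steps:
r = -11 (r = -2 - 9 = -11)
b(x, v) = -22*v + v*x
q(C) = 2*√(528 + C) (q(C) = 2*√(C - 16*(-22 - 11)) = 2*√(C - 16*(-33)) = 2*√(C + 528) = 2*√(528 + C))
((76940 - 1*101279) + q((-4 + 11)*5)) - 300831 = ((76940 - 1*101279) + 2*√(528 + (-4 + 11)*5)) - 300831 = ((76940 - 101279) + 2*√(528 + 7*5)) - 300831 = (-24339 + 2*√(528 + 35)) - 300831 = (-24339 + 2*√563) - 300831 = -325170 + 2*√563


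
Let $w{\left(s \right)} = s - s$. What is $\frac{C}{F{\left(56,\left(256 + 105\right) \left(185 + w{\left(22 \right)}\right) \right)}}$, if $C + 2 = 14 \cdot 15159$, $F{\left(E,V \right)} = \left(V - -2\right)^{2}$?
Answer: $\frac{212224}{4460503369} \approx 4.7578 \cdot 10^{-5}$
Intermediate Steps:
$w{\left(s \right)} = 0$
$F{\left(E,V \right)} = \left(2 + V\right)^{2}$ ($F{\left(E,V \right)} = \left(V + \left(-1 + 3\right)\right)^{2} = \left(V + 2\right)^{2} = \left(2 + V\right)^{2}$)
$C = 212224$ ($C = -2 + 14 \cdot 15159 = -2 + 212226 = 212224$)
$\frac{C}{F{\left(56,\left(256 + 105\right) \left(185 + w{\left(22 \right)}\right) \right)}} = \frac{212224}{\left(2 + \left(256 + 105\right) \left(185 + 0\right)\right)^{2}} = \frac{212224}{\left(2 + 361 \cdot 185\right)^{2}} = \frac{212224}{\left(2 + 66785\right)^{2}} = \frac{212224}{66787^{2}} = \frac{212224}{4460503369}$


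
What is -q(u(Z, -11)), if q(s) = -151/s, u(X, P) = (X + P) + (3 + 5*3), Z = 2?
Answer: 151/9 ≈ 16.778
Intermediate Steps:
u(X, P) = 18 + P + X (u(X, P) = (P + X) + (3 + 15) = (P + X) + 18 = 18 + P + X)
-q(u(Z, -11)) = -(-151)/(18 - 11 + 2) = -(-151)/9 = -1*(-151/9) = 151/9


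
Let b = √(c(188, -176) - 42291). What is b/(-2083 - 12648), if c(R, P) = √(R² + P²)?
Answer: -I*√(42291 - 4*√4145)/14731 ≈ -0.013918*I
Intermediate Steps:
c(R, P) = √(P² + R²)
b = √(-42291 + 4*√4145) (b = √(√((-176)² + 188²) - 42291) = √(√(30976 + 35344) - 42291) = √(√66320 - 42291) = √(4*√4145 - 42291) = √(-42291 + 4*√4145) ≈ 205.02*I)
b/(-2083 - 12648) = √(-42291 + 4*√4145)/(-2083 - 12648) = √(-42291 + 4*√4145)/(-14731) = √(-42291 + 4*√4145)*(-1/14731) = -√(-42291 + 4*√4145)/14731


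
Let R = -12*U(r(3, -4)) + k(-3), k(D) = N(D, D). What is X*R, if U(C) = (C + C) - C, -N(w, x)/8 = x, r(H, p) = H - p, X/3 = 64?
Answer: -11520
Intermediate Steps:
X = 192 (X = 3*64 = 192)
N(w, x) = -8*x
k(D) = -8*D
U(C) = C (U(C) = 2*C - C = C)
R = -60 (R = -12*(3 - 1*(-4)) - 8*(-3) = -12*(3 + 4) + 24 = -12*7 + 24 = -84 + 24 = -60)
X*R = 192*(-60) = -11520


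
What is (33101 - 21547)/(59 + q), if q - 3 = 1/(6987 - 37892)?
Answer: 6737290/36153 ≈ 186.35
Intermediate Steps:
q = 92714/30905 (q = 3 + 1/(6987 - 37892) = 3 + 1/(-30905) = 3 - 1/30905 = 92714/30905 ≈ 3.0000)
(33101 - 21547)/(59 + q) = (33101 - 21547)/(59 + 92714/30905) = 11554/(1916109/30905) = 11554*(30905/1916109) = 6737290/36153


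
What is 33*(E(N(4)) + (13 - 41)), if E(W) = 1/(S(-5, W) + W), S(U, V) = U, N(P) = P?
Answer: -957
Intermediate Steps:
E(W) = 1/(-5 + W)
33*(E(N(4)) + (13 - 41)) = 33*(1/(-5 + 4) + (13 - 41)) = 33*(1/(-1) - 28) = 33*(-1 - 28) = 33*(-29) = -957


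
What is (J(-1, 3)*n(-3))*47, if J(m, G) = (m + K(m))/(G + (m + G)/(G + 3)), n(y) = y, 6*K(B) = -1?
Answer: 987/20 ≈ 49.350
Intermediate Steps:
K(B) = -1/6 (K(B) = (1/6)*(-1) = -1/6)
J(m, G) = (-1/6 + m)/(G + (G + m)/(3 + G)) (J(m, G) = (m - 1/6)/(G + (m + G)/(G + 3)) = (-1/6 + m)/(G + (G + m)/(3 + G)))
(J(-1, 3)*n(-3))*47 = (((-1/2 + 3*(-1) - 1/6*3 + 3*(-1))/(-1 + 3**2 + 4*3))*(-3))*47 = (((-1/2 - 3 - 1/2 - 3)/(-1 + 9 + 12))*(-3))*47 = ((-7/20)*(-3))*47 = (((1/20)*(-7))*(-3))*47 = -7/20*(-3)*47 = (21/20)*47 = 987/20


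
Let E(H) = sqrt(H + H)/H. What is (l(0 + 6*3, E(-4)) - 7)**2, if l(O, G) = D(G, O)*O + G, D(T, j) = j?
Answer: (634 - I*sqrt(2))**2/4 ≈ 1.0049e+5 - 448.31*I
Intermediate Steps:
E(H) = sqrt(2)/sqrt(H) (E(H) = sqrt(2*H)/H = (sqrt(2)*sqrt(H))/H = sqrt(2)/sqrt(H))
l(O, G) = G + O**2 (l(O, G) = O*O + G = O**2 + G = G + O**2)
(l(0 + 6*3, E(-4)) - 7)**2 = ((sqrt(2)/sqrt(-4) + (0 + 6*3)**2) - 7)**2 = ((sqrt(2)*(-I/2) + (0 + 18)**2) - 7)**2 = ((-I*sqrt(2)/2 + 18**2) - 7)**2 = ((-I*sqrt(2)/2 + 324) - 7)**2 = ((324 - I*sqrt(2)/2) - 7)**2 = (317 - I*sqrt(2)/2)**2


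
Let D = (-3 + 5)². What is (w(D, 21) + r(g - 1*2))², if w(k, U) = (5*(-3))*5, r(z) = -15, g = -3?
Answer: 8100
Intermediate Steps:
D = 4 (D = 2² = 4)
w(k, U) = -75 (w(k, U) = -15*5 = -75)
(w(D, 21) + r(g - 1*2))² = (-75 - 15)² = (-90)² = 8100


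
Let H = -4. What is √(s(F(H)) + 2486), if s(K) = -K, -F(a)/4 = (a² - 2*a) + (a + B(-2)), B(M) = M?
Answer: √2558 ≈ 50.577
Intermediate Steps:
F(a) = 8 - 4*a² + 4*a (F(a) = -4*((a² - 2*a) + (a - 2)) = -4*((a² - 2*a) + (-2 + a)) = -4*(-2 + a² - a) = 8 - 4*a² + 4*a)
√(s(F(H)) + 2486) = √(-(8 - 4*(-4)² + 4*(-4)) + 2486) = √(-(8 - 4*16 - 16) + 2486) = √(-(8 - 64 - 16) + 2486) = √(-1*(-72) + 2486) = √(72 + 2486) = √2558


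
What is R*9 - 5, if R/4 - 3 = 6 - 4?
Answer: 175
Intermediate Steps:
R = 20 (R = 12 + 4*(6 - 4) = 12 + 4*2 = 12 + 8 = 20)
R*9 - 5 = 20*9 - 5 = 180 - 5 = 175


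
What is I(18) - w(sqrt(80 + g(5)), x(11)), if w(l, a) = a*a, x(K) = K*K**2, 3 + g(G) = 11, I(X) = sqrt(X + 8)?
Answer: -1771561 + sqrt(26) ≈ -1.7716e+6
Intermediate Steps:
I(X) = sqrt(8 + X)
g(G) = 8 (g(G) = -3 + 11 = 8)
x(K) = K**3
w(l, a) = a**2
I(18) - w(sqrt(80 + g(5)), x(11)) = sqrt(8 + 18) - (11**3)**2 = sqrt(26) - 1*1331**2 = sqrt(26) - 1*1771561 = sqrt(26) - 1771561 = -1771561 + sqrt(26)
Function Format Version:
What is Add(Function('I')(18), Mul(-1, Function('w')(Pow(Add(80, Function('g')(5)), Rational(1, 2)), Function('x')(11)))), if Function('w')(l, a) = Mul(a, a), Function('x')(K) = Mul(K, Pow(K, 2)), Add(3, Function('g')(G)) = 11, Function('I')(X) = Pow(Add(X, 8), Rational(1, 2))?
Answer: Add(-1771561, Pow(26, Rational(1, 2))) ≈ -1.7716e+6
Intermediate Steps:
Function('I')(X) = Pow(Add(8, X), Rational(1, 2))
Function('g')(G) = 8 (Function('g')(G) = Add(-3, 11) = 8)
Function('x')(K) = Pow(K, 3)
Function('w')(l, a) = Pow(a, 2)
Add(Function('I')(18), Mul(-1, Function('w')(Pow(Add(80, Function('g')(5)), Rational(1, 2)), Function('x')(11)))) = Add(Pow(Add(8, 18), Rational(1, 2)), Mul(-1, Pow(Pow(11, 3), 2))) = Add(Pow(26, Rational(1, 2)), Mul(-1, Pow(1331, 2))) = Add(Pow(26, Rational(1, 2)), Mul(-1, 1771561)) = Add(Pow(26, Rational(1, 2)), -1771561) = Add(-1771561, Pow(26, Rational(1, 2)))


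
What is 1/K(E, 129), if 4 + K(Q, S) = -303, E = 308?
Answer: -1/307 ≈ -0.0032573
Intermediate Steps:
K(Q, S) = -307 (K(Q, S) = -4 - 303 = -307)
1/K(E, 129) = 1/(-307) = -1/307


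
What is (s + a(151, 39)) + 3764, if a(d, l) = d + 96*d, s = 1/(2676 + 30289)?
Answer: 606918616/32965 ≈ 18411.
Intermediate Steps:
s = 1/32965 ≈ 3.0335e-5
a(d, l) = 97*d
(s + a(151, 39)) + 3764 = (1/32965 + 97*151) + 3764 = (1/32965 + 14647) + 3764 = 482838356/32965 + 3764 = 606918616/32965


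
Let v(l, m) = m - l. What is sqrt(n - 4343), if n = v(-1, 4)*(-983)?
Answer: I*sqrt(9258) ≈ 96.219*I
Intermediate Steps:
n = -4915 (n = (4 - 1*(-1))*(-983) = (4 + 1)*(-983) = 5*(-983) = -4915)
sqrt(n - 4343) = sqrt(-4915 - 4343) = sqrt(-9258) = I*sqrt(9258)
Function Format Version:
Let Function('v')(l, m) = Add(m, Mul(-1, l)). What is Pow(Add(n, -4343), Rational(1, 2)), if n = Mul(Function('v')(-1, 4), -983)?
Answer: Mul(I, Pow(9258, Rational(1, 2))) ≈ Mul(96.219, I)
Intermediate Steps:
n = -4915 (n = Mul(Add(4, Mul(-1, -1)), -983) = Mul(Add(4, 1), -983) = Mul(5, -983) = -4915)
Pow(Add(n, -4343), Rational(1, 2)) = Pow(Add(-4915, -4343), Rational(1, 2)) = Pow(-9258, Rational(1, 2)) = Mul(I, Pow(9258, Rational(1, 2)))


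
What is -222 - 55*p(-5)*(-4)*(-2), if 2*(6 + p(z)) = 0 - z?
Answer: 1318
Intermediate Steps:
p(z) = -6 - z/2 (p(z) = -6 + (0 - z)/2 = -6 + (-z)/2 = -6 - z/2)
-222 - 55*p(-5)*(-4)*(-2) = -222 - 55*(-6 - ½*(-5))*(-4)*(-2) = -222 - 55*(-6 + 5/2)*(-4)*(-2) = -222 - 55*(-7/2*(-4))*(-2) = -222 - 770*(-2) = -222 - 55*(-28) = -222 + 1540 = 1318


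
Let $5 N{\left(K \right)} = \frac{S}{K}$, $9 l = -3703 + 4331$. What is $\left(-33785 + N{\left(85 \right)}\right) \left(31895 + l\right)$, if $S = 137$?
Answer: $- \frac{4130692903304}{3825} \approx -1.0799 \cdot 10^{9}$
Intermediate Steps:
$l = \frac{628}{9}$ ($l = \frac{-3703 + 4331}{9} = \frac{1}{9} \cdot 628 = \frac{628}{9} \approx 69.778$)
$N{\left(K \right)} = \frac{137}{5 K}$ ($N{\left(K \right)} = \frac{137 \frac{1}{K}}{5} = \frac{137}{5 K}$)
$\left(-33785 + N{\left(85 \right)}\right) \left(31895 + l\right) = \left(-33785 + \frac{137}{5 \cdot 85}\right) \left(31895 + \frac{628}{9}\right) = \left(-33785 + \frac{137}{5} \cdot \frac{1}{85}\right) \frac{287683}{9} = \left(-33785 + \frac{137}{425}\right) \frac{287683}{9} = \left(- \frac{14358488}{425}\right) \frac{287683}{9} = - \frac{4130692903304}{3825}$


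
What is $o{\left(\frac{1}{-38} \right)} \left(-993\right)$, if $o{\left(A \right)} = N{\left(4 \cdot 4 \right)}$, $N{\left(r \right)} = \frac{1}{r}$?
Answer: $- \frac{993}{16} \approx -62.063$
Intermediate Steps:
$o{\left(A \right)} = \frac{1}{16}$ ($o{\left(A \right)} = \frac{1}{4 \cdot 4} = \frac{1}{16}$)
$o{\left(\frac{1}{-38} \right)} \left(-993\right) = \frac{1}{16} \left(-993\right) = - \frac{993}{16}$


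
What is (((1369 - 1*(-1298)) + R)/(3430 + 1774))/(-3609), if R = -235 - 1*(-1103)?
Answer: -3535/18781236 ≈ -0.00018822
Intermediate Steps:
R = 868 (R = -235 + 1103 = 868)
(((1369 - 1*(-1298)) + R)/(3430 + 1774))/(-3609) = (((1369 - 1*(-1298)) + 868)/(3430 + 1774))/(-3609) = (((1369 + 1298) + 868)/5204)*(-1/3609) = ((2667 + 868)*(1/5204))*(-1/3609) = (3535*(1/5204))*(-1/3609) = (3535/5204)*(-1/3609) = -3535/18781236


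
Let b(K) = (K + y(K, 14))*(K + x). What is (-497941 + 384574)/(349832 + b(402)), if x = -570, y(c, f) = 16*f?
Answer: -113367/244664 ≈ -0.46336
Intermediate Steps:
b(K) = (-570 + K)*(224 + K) (b(K) = (K + 16*14)*(K - 570) = (K + 224)*(-570 + K) = (224 + K)*(-570 + K) = (-570 + K)*(224 + K))
(-497941 + 384574)/(349832 + b(402)) = (-497941 + 384574)/(349832 + (-127680 + 402² - 346*402)) = -113367/(349832 + (-127680 + 161604 - 139092)) = -113367/(349832 - 105168) = -113367/244664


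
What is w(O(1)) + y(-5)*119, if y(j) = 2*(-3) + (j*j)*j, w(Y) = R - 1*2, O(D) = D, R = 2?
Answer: -15589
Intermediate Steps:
w(Y) = 0 (w(Y) = 2 - 1*2 = 2 - 2 = 0)
y(j) = -6 + j³ (y(j) = -6 + j²*j = -6 + j³)
w(O(1)) + y(-5)*119 = 0 + (-6 + (-5)³)*119 = 0 + (-6 - 125)*119 = 0 - 131*119 = 0 - 15589 = -15589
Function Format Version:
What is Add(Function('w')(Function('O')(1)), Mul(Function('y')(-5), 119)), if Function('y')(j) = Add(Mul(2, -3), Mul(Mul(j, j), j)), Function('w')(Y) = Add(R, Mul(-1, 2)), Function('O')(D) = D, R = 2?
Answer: -15589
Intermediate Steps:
Function('w')(Y) = 0 (Function('w')(Y) = Add(2, Mul(-1, 2)) = Add(2, -2) = 0)
Function('y')(j) = Add(-6, Pow(j, 3)) (Function('y')(j) = Add(-6, Mul(Pow(j, 2), j)) = Add(-6, Pow(j, 3)))
Add(Function('w')(Function('O')(1)), Mul(Function('y')(-5), 119)) = Add(0, Mul(Add(-6, Pow(-5, 3)), 119)) = Add(0, Mul(Add(-6, -125), 119)) = Add(0, Mul(-131, 119)) = Add(0, -15589) = -15589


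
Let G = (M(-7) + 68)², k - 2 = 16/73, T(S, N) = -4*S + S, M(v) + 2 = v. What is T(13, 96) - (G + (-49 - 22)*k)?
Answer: -245458/73 ≈ -3362.4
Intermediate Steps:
M(v) = -2 + v
T(S, N) = -3*S
k = 162/73 (k = 2 + 16/73 = 162/73 ≈ 2.2192)
G = 3481 (G = ((-2 - 7) + 68)² = (-9 + 68)² = 59² = 3481)
T(13, 96) - (G + (-49 - 22)*k) = -3*13 - (3481 + (-49 - 22)*(162/73)) = -39 - (3481 - 71*162/73) = -39 - (3481 - 11502/73) = -39 - 1*242611/73 = -39 - 242611/73 = -245458/73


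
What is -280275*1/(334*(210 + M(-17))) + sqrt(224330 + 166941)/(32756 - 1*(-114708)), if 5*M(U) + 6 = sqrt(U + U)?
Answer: -73151775/18202499 + sqrt(391271)/147464 + 280275*I*sqrt(34)/72809996 ≈ -4.0145 + 0.022446*I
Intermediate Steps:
M(U) = -6/5 + sqrt(2)*sqrt(U)/5 (M(U) = -6/5 + sqrt(U + U)/5 = -6/5 + sqrt(2*U)/5 = -6/5 + (sqrt(2)*sqrt(U))/5 = -6/5 + sqrt(2)*sqrt(U)/5)
-280275*1/(334*(210 + M(-17))) + sqrt(224330 + 166941)/(32756 - 1*(-114708)) = -280275*1/(334*(210 + (-6/5 + sqrt(2)*sqrt(-17)/5))) + sqrt(224330 + 166941)/(32756 - 1*(-114708)) = -280275*1/(334*(210 + (-6/5 + sqrt(2)*(I*sqrt(17))/5))) + sqrt(391271)/(32756 + 114708) = -280275*1/(334*(210 + (-6/5 + I*sqrt(34)/5))) + sqrt(391271)/147464 = -280275*1/(334*(1044/5 + I*sqrt(34)/5)) + sqrt(391271)*(1/147464) = -280275/(348696/5 + 334*I*sqrt(34)/5) + sqrt(391271)/147464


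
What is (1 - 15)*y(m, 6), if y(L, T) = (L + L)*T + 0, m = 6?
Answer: -1008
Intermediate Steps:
y(L, T) = 2*L*T (y(L, T) = (2*L)*T + 0 = 2*L*T + 0 = 2*L*T)
(1 - 15)*y(m, 6) = (1 - 15)*(2*6*6) = -14*72 = -1008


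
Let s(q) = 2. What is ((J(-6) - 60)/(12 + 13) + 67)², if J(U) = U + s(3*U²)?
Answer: 2595321/625 ≈ 4152.5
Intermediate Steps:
J(U) = 2 + U (J(U) = U + 2 = 2 + U)
((J(-6) - 60)/(12 + 13) + 67)² = (((2 - 6) - 60)/(12 + 13) + 67)² = ((-4 - 60)/25 + 67)² = (-64*1/25 + 67)² = (-64/25 + 67)² = (1611/25)² = 2595321/625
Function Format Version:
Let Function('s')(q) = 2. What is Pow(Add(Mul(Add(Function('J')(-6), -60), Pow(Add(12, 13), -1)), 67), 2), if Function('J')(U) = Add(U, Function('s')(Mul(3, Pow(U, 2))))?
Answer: Rational(2595321, 625) ≈ 4152.5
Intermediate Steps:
Function('J')(U) = Add(2, U) (Function('J')(U) = Add(U, 2) = Add(2, U))
Pow(Add(Mul(Add(Function('J')(-6), -60), Pow(Add(12, 13), -1)), 67), 2) = Pow(Add(Mul(Add(Add(2, -6), -60), Pow(Add(12, 13), -1)), 67), 2) = Pow(Add(Mul(Add(-4, -60), Pow(25, -1)), 67), 2) = Pow(Add(Mul(-64, Rational(1, 25)), 67), 2) = Pow(Add(Rational(-64, 25), 67), 2) = Pow(Rational(1611, 25), 2) = Rational(2595321, 625)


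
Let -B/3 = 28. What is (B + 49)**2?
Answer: 1225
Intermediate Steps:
B = -84 (B = -3*28 = -84)
(B + 49)**2 = (-84 + 49)**2 = (-35)**2 = 1225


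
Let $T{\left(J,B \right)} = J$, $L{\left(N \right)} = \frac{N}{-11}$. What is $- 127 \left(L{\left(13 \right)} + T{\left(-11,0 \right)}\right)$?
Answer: $\frac{17018}{11} \approx 1547.1$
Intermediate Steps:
$L{\left(N \right)} = - \frac{N}{11}$ ($L{\left(N \right)} = N \left(- \frac{1}{11}\right) = - \frac{N}{11}$)
$- 127 \left(L{\left(13 \right)} + T{\left(-11,0 \right)}\right) = - 127 \left(\left(- \frac{1}{11}\right) 13 - 11\right) = - 127 \left(- \frac{13}{11} - 11\right) = \left(-127\right) \left(- \frac{134}{11}\right) = \frac{17018}{11}$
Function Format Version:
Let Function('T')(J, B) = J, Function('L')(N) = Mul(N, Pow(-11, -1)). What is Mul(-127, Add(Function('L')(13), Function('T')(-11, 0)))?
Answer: Rational(17018, 11) ≈ 1547.1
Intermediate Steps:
Function('L')(N) = Mul(Rational(-1, 11), N) (Function('L')(N) = Mul(N, Rational(-1, 11)) = Mul(Rational(-1, 11), N))
Mul(-127, Add(Function('L')(13), Function('T')(-11, 0))) = Mul(-127, Add(Mul(Rational(-1, 11), 13), -11)) = Mul(-127, Add(Rational(-13, 11), -11)) = Mul(-127, Rational(-134, 11)) = Rational(17018, 11)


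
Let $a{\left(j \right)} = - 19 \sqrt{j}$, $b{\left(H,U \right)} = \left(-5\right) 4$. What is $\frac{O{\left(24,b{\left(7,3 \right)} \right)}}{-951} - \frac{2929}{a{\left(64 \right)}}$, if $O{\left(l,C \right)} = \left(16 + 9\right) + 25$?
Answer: $\frac{2777879}{144552} \approx 19.217$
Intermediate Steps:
$b{\left(H,U \right)} = -20$
$O{\left(l,C \right)} = 50$ ($O{\left(l,C \right)} = 25 + 25 = 50$)
$\frac{O{\left(24,b{\left(7,3 \right)} \right)}}{-951} - \frac{2929}{a{\left(64 \right)}} = \frac{50}{-951} - \frac{2929}{\left(-19\right) \sqrt{64}} = 50 \left(- \frac{1}{951}\right) - \frac{2929}{\left(-19\right) 8} = - \frac{50}{951} - \frac{2929}{-152} = - \frac{50}{951} - - \frac{2929}{152} = - \frac{50}{951} + \frac{2929}{152} = \frac{2777879}{144552}$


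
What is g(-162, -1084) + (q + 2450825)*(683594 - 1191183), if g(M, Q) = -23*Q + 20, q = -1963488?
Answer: -247366875541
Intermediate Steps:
g(M, Q) = 20 - 23*Q
g(-162, -1084) + (q + 2450825)*(683594 - 1191183) = (20 - 23*(-1084)) + (-1963488 + 2450825)*(683594 - 1191183) = (20 + 24932) + 487337*(-507589) = 24952 - 247366900493 = -247366875541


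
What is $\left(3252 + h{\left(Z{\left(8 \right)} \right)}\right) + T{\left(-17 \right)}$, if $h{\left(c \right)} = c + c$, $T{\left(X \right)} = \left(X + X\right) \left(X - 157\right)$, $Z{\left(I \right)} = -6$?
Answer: $9156$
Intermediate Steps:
$T{\left(X \right)} = 2 X \left(-157 + X\right)$
$h{\left(c \right)} = 2 c$
$\left(3252 + h{\left(Z{\left(8 \right)} \right)}\right) + T{\left(-17 \right)} = \left(3252 + 2 \left(-6\right)\right) + 2 \left(-17\right) \left(-157 - 17\right) = \left(3252 - 12\right) + 2 \left(-17\right) \left(-174\right) = 3240 + 5916 = 9156$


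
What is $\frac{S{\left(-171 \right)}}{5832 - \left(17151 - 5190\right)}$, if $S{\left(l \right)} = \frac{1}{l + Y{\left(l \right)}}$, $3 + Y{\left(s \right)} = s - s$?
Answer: $\frac{1}{1066446} \approx 9.3769 \cdot 10^{-7}$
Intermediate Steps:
$Y{\left(s \right)} = -3$ ($Y{\left(s \right)} = -3 + \left(s - s\right) = -3 + 0 = -3$)
$S{\left(l \right)} = \frac{1}{-3 + l}$ ($S{\left(l \right)} = \frac{1}{l - 3} = \frac{1}{-3 + l}$)
$\frac{S{\left(-171 \right)}}{5832 - \left(17151 - 5190\right)} = \frac{1}{\left(-3 - 171\right) \left(5832 - \left(17151 - 5190\right)\right)} = \frac{1}{\left(-174\right) \left(5832 - 11961\right)} = - \frac{1}{174 \left(5832 - 11961\right)} = - \frac{1}{174 \left(-6129\right)} = \left(- \frac{1}{174}\right) \left(- \frac{1}{6129}\right) = \frac{1}{1066446}$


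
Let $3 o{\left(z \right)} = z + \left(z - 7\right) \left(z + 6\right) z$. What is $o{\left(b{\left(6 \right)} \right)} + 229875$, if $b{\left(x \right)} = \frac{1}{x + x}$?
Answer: $\frac{1191666085}{5184} \approx 2.2987 \cdot 10^{5}$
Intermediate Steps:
$b{\left(x \right)} = \frac{1}{2 x}$
$o{\left(z \right)} = \frac{z}{3} + \frac{z \left(-7 + z\right) \left(6 + z\right)}{3}$ ($o{\left(z \right)} = \frac{z + \left(z - 7\right) \left(z + 6\right) z}{3} = \frac{z + \left(z - 7\right) \left(6 + z\right) z}{3} = \frac{z + \left(-7 + z\right) \left(6 + z\right) z}{3} = \frac{z + z \left(-7 + z\right) \left(6 + z\right)}{3} = \frac{z}{3} + \frac{z \left(-7 + z\right) \left(6 + z\right)}{3}$)
$o{\left(b{\left(6 \right)} \right)} + 229875 = \frac{\frac{1}{2 \cdot 6} \left(-41 + \left(\frac{1}{2 \cdot 6}\right)^{2} - \frac{1}{2 \cdot 6}\right)}{3} + 229875 = \frac{\frac{1}{2} \cdot \frac{1}{6} \left(-41 + \left(\frac{1}{2} \cdot \frac{1}{6}\right)^{2} - \frac{1}{2} \cdot \frac{1}{6}\right)}{3} + 229875 = \frac{1}{3} \cdot \frac{1}{12} \left(-41 + \left(\frac{1}{12}\right)^{2} - \frac{1}{12}\right) + 229875 = \frac{1}{3} \cdot \frac{1}{12} \left(-41 + \frac{1}{144} - \frac{1}{12}\right) + 229875 = \frac{1}{3} \cdot \frac{1}{12} \left(- \frac{5915}{144}\right) + 229875 = - \frac{5915}{5184} + 229875 = \frac{1191666085}{5184}$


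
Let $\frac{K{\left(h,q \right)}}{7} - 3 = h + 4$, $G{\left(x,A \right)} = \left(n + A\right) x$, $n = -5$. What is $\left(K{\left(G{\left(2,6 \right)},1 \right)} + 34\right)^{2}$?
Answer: $9409$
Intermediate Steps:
$G{\left(x,A \right)} = x \left(-5 + A\right)$ ($G{\left(x,A \right)} = \left(-5 + A\right) x = x \left(-5 + A\right)$)
$K{\left(h,q \right)} = 49 + 7 h$ ($K{\left(h,q \right)} = 21 + 7 \left(h + 4\right) = 21 + 7 \left(4 + h\right) = 21 + \left(28 + 7 h\right) = 49 + 7 h$)
$\left(K{\left(G{\left(2,6 \right)},1 \right)} + 34\right)^{2} = \left(\left(49 + 7 \cdot 2 \left(-5 + 6\right)\right) + 34\right)^{2} = \left(\left(49 + 7 \cdot 2 \cdot 1\right) + 34\right)^{2} = \left(\left(49 + 7 \cdot 2\right) + 34\right)^{2} = \left(\left(49 + 14\right) + 34\right)^{2} = \left(63 + 34\right)^{2} = 97^{2} = 9409$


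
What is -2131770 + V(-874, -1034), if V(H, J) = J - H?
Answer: -2131930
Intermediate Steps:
-2131770 + V(-874, -1034) = -2131770 + (-1034 - 1*(-874)) = -2131770 + (-1034 + 874) = -2131770 - 160 = -2131930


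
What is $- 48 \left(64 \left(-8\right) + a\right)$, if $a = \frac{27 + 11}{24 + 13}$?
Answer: $\frac{907488}{37} \approx 24527.0$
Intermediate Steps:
$a = \frac{38}{37} \approx 1.027$
$- 48 \left(64 \left(-8\right) + a\right) = - 48 \left(64 \left(-8\right) + \frac{38}{37}\right) = - 48 \left(-512 + \frac{38}{37}\right) = \left(-48\right) \left(- \frac{18906}{37}\right) = \frac{907488}{37}$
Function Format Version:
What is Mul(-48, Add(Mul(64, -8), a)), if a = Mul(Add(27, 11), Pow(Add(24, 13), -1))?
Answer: Rational(907488, 37) ≈ 24527.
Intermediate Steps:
a = Rational(38, 37) (a = Mul(38, Pow(37, -1)) = Mul(38, Rational(1, 37)) = Rational(38, 37) ≈ 1.0270)
Mul(-48, Add(Mul(64, -8), a)) = Mul(-48, Add(Mul(64, -8), Rational(38, 37))) = Mul(-48, Add(-512, Rational(38, 37))) = Mul(-48, Rational(-18906, 37)) = Rational(907488, 37)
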